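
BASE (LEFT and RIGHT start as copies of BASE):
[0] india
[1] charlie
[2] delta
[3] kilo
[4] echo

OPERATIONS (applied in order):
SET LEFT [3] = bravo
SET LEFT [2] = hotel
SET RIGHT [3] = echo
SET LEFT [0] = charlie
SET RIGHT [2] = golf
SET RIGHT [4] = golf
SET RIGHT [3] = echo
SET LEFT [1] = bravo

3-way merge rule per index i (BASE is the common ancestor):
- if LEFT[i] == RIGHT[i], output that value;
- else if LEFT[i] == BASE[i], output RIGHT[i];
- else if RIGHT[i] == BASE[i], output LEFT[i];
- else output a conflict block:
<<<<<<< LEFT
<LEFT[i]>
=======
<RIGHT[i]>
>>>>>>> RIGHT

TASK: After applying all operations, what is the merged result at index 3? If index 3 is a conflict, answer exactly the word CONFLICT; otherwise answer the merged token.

Final LEFT:  [charlie, bravo, hotel, bravo, echo]
Final RIGHT: [india, charlie, golf, echo, golf]
i=0: L=charlie, R=india=BASE -> take LEFT -> charlie
i=1: L=bravo, R=charlie=BASE -> take LEFT -> bravo
i=2: BASE=delta L=hotel R=golf all differ -> CONFLICT
i=3: BASE=kilo L=bravo R=echo all differ -> CONFLICT
i=4: L=echo=BASE, R=golf -> take RIGHT -> golf
Index 3 -> CONFLICT

Answer: CONFLICT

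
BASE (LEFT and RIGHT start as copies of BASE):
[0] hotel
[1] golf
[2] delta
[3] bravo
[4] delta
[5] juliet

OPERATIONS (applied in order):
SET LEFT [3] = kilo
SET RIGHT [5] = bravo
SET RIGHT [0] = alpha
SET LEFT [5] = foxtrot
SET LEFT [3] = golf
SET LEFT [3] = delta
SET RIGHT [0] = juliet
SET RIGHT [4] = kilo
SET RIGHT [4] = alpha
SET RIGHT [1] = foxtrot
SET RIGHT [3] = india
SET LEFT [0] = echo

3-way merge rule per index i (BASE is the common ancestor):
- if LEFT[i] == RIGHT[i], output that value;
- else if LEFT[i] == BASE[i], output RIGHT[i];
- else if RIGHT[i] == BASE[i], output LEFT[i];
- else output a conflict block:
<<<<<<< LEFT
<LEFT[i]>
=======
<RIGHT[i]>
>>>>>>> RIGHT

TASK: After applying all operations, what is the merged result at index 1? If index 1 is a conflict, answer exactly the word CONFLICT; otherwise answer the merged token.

Final LEFT:  [echo, golf, delta, delta, delta, foxtrot]
Final RIGHT: [juliet, foxtrot, delta, india, alpha, bravo]
i=0: BASE=hotel L=echo R=juliet all differ -> CONFLICT
i=1: L=golf=BASE, R=foxtrot -> take RIGHT -> foxtrot
i=2: L=delta R=delta -> agree -> delta
i=3: BASE=bravo L=delta R=india all differ -> CONFLICT
i=4: L=delta=BASE, R=alpha -> take RIGHT -> alpha
i=5: BASE=juliet L=foxtrot R=bravo all differ -> CONFLICT
Index 1 -> foxtrot

Answer: foxtrot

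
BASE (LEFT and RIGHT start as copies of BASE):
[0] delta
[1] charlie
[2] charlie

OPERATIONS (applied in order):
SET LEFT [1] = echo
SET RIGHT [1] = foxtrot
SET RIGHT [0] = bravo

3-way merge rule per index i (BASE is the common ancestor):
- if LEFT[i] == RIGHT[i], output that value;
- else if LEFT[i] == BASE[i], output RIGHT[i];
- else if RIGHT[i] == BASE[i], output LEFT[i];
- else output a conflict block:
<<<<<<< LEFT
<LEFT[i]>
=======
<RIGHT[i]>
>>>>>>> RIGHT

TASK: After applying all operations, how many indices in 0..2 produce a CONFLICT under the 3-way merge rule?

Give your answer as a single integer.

Answer: 1

Derivation:
Final LEFT:  [delta, echo, charlie]
Final RIGHT: [bravo, foxtrot, charlie]
i=0: L=delta=BASE, R=bravo -> take RIGHT -> bravo
i=1: BASE=charlie L=echo R=foxtrot all differ -> CONFLICT
i=2: L=charlie R=charlie -> agree -> charlie
Conflict count: 1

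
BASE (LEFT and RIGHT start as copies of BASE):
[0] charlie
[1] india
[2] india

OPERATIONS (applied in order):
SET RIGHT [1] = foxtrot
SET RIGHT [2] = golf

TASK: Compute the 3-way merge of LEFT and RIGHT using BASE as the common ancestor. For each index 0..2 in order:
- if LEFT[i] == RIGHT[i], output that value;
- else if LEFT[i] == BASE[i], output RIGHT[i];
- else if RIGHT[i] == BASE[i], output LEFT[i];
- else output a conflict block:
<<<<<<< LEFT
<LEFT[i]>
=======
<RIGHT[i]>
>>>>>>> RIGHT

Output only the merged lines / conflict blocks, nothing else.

Final LEFT:  [charlie, india, india]
Final RIGHT: [charlie, foxtrot, golf]
i=0: L=charlie R=charlie -> agree -> charlie
i=1: L=india=BASE, R=foxtrot -> take RIGHT -> foxtrot
i=2: L=india=BASE, R=golf -> take RIGHT -> golf

Answer: charlie
foxtrot
golf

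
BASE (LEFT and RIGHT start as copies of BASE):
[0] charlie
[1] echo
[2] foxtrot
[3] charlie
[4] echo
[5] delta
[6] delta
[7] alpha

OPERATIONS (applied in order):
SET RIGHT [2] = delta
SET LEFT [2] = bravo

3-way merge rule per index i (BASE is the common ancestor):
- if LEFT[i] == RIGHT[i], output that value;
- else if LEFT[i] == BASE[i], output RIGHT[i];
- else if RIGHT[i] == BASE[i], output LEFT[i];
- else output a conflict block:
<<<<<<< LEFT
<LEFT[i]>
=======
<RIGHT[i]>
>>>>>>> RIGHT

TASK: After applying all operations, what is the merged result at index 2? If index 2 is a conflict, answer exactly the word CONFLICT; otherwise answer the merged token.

Final LEFT:  [charlie, echo, bravo, charlie, echo, delta, delta, alpha]
Final RIGHT: [charlie, echo, delta, charlie, echo, delta, delta, alpha]
i=0: L=charlie R=charlie -> agree -> charlie
i=1: L=echo R=echo -> agree -> echo
i=2: BASE=foxtrot L=bravo R=delta all differ -> CONFLICT
i=3: L=charlie R=charlie -> agree -> charlie
i=4: L=echo R=echo -> agree -> echo
i=5: L=delta R=delta -> agree -> delta
i=6: L=delta R=delta -> agree -> delta
i=7: L=alpha R=alpha -> agree -> alpha
Index 2 -> CONFLICT

Answer: CONFLICT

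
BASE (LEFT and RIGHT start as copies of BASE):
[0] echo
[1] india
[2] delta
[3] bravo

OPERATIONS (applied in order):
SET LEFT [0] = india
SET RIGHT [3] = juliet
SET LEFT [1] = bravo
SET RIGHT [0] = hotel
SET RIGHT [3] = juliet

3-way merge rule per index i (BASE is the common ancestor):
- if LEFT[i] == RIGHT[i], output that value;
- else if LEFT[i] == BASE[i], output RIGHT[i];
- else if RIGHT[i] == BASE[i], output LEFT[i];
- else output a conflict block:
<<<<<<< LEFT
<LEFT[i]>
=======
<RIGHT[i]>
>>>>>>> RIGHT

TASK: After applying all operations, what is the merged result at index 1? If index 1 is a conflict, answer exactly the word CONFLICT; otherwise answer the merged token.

Final LEFT:  [india, bravo, delta, bravo]
Final RIGHT: [hotel, india, delta, juliet]
i=0: BASE=echo L=india R=hotel all differ -> CONFLICT
i=1: L=bravo, R=india=BASE -> take LEFT -> bravo
i=2: L=delta R=delta -> agree -> delta
i=3: L=bravo=BASE, R=juliet -> take RIGHT -> juliet
Index 1 -> bravo

Answer: bravo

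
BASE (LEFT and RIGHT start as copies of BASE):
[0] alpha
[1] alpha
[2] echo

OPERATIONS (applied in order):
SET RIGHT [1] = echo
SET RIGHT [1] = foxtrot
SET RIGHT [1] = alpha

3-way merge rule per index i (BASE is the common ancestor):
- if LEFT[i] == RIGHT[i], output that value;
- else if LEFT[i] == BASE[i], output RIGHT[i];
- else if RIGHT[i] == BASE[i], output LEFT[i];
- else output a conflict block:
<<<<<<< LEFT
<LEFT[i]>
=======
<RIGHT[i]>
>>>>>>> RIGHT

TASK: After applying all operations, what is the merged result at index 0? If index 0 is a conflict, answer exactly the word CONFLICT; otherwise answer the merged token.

Final LEFT:  [alpha, alpha, echo]
Final RIGHT: [alpha, alpha, echo]
i=0: L=alpha R=alpha -> agree -> alpha
i=1: L=alpha R=alpha -> agree -> alpha
i=2: L=echo R=echo -> agree -> echo
Index 0 -> alpha

Answer: alpha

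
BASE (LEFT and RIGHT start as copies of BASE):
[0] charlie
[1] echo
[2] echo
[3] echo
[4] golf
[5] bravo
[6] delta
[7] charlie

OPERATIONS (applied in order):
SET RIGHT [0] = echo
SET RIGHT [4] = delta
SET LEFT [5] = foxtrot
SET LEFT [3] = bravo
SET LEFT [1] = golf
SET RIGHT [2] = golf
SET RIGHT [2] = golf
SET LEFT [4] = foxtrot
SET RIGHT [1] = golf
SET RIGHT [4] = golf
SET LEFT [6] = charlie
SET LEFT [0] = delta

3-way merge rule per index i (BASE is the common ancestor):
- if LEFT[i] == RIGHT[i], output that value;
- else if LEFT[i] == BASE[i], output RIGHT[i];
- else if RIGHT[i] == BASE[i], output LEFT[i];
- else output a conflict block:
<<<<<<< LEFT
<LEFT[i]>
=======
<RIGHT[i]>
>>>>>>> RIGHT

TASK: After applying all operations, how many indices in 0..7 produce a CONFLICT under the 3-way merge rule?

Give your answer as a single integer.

Answer: 1

Derivation:
Final LEFT:  [delta, golf, echo, bravo, foxtrot, foxtrot, charlie, charlie]
Final RIGHT: [echo, golf, golf, echo, golf, bravo, delta, charlie]
i=0: BASE=charlie L=delta R=echo all differ -> CONFLICT
i=1: L=golf R=golf -> agree -> golf
i=2: L=echo=BASE, R=golf -> take RIGHT -> golf
i=3: L=bravo, R=echo=BASE -> take LEFT -> bravo
i=4: L=foxtrot, R=golf=BASE -> take LEFT -> foxtrot
i=5: L=foxtrot, R=bravo=BASE -> take LEFT -> foxtrot
i=6: L=charlie, R=delta=BASE -> take LEFT -> charlie
i=7: L=charlie R=charlie -> agree -> charlie
Conflict count: 1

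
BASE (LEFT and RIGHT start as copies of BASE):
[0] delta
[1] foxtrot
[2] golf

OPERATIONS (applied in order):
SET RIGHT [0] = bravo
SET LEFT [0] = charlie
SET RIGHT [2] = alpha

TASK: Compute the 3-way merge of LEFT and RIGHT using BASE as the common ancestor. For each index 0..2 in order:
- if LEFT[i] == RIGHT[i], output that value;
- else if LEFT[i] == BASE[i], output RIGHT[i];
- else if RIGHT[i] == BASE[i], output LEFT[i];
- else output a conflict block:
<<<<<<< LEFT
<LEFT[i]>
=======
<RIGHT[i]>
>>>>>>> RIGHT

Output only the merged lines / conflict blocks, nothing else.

Answer: <<<<<<< LEFT
charlie
=======
bravo
>>>>>>> RIGHT
foxtrot
alpha

Derivation:
Final LEFT:  [charlie, foxtrot, golf]
Final RIGHT: [bravo, foxtrot, alpha]
i=0: BASE=delta L=charlie R=bravo all differ -> CONFLICT
i=1: L=foxtrot R=foxtrot -> agree -> foxtrot
i=2: L=golf=BASE, R=alpha -> take RIGHT -> alpha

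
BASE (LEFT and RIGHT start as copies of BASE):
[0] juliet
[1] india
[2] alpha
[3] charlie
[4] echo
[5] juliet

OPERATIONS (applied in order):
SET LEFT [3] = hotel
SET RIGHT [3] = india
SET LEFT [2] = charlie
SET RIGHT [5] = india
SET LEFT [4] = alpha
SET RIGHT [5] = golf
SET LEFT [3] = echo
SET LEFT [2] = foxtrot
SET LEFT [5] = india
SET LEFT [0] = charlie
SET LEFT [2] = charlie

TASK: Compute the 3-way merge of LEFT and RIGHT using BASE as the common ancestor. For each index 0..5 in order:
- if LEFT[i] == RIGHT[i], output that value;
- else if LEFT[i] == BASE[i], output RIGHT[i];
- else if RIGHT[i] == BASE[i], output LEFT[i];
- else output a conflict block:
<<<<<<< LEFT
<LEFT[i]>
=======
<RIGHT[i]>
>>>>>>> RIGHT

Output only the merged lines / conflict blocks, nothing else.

Answer: charlie
india
charlie
<<<<<<< LEFT
echo
=======
india
>>>>>>> RIGHT
alpha
<<<<<<< LEFT
india
=======
golf
>>>>>>> RIGHT

Derivation:
Final LEFT:  [charlie, india, charlie, echo, alpha, india]
Final RIGHT: [juliet, india, alpha, india, echo, golf]
i=0: L=charlie, R=juliet=BASE -> take LEFT -> charlie
i=1: L=india R=india -> agree -> india
i=2: L=charlie, R=alpha=BASE -> take LEFT -> charlie
i=3: BASE=charlie L=echo R=india all differ -> CONFLICT
i=4: L=alpha, R=echo=BASE -> take LEFT -> alpha
i=5: BASE=juliet L=india R=golf all differ -> CONFLICT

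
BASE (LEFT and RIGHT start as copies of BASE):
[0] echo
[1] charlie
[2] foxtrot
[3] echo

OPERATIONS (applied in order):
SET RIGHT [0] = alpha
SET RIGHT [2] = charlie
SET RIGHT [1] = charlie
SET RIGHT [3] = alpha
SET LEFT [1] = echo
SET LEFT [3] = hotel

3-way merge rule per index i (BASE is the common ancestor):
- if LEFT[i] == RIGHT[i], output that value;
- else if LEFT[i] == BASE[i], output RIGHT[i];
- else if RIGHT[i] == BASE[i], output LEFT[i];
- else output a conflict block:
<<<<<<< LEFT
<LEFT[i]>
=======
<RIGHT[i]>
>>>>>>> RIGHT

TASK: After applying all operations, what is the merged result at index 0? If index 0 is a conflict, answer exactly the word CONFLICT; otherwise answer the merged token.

Answer: alpha

Derivation:
Final LEFT:  [echo, echo, foxtrot, hotel]
Final RIGHT: [alpha, charlie, charlie, alpha]
i=0: L=echo=BASE, R=alpha -> take RIGHT -> alpha
i=1: L=echo, R=charlie=BASE -> take LEFT -> echo
i=2: L=foxtrot=BASE, R=charlie -> take RIGHT -> charlie
i=3: BASE=echo L=hotel R=alpha all differ -> CONFLICT
Index 0 -> alpha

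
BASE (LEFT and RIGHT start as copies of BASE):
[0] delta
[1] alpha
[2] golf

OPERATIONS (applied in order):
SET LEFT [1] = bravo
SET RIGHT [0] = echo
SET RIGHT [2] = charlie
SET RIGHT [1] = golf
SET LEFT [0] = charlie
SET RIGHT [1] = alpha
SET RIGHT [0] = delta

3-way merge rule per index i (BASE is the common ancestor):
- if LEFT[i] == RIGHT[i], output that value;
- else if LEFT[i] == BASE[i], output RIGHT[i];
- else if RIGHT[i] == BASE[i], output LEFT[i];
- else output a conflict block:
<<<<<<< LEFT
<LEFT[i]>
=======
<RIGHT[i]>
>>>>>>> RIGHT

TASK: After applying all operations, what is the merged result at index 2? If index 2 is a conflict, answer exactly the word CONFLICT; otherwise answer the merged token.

Final LEFT:  [charlie, bravo, golf]
Final RIGHT: [delta, alpha, charlie]
i=0: L=charlie, R=delta=BASE -> take LEFT -> charlie
i=1: L=bravo, R=alpha=BASE -> take LEFT -> bravo
i=2: L=golf=BASE, R=charlie -> take RIGHT -> charlie
Index 2 -> charlie

Answer: charlie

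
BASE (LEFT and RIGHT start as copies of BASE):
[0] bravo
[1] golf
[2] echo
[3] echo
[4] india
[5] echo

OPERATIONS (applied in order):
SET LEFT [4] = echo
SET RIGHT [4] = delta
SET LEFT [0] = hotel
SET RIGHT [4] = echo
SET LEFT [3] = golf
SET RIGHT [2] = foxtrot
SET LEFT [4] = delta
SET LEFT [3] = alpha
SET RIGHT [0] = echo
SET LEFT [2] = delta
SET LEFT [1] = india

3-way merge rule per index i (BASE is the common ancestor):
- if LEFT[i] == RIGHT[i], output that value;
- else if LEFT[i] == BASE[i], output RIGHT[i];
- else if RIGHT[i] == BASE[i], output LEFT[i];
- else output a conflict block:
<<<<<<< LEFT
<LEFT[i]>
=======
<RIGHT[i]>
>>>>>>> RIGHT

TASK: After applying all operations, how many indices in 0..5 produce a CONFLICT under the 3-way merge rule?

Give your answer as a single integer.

Final LEFT:  [hotel, india, delta, alpha, delta, echo]
Final RIGHT: [echo, golf, foxtrot, echo, echo, echo]
i=0: BASE=bravo L=hotel R=echo all differ -> CONFLICT
i=1: L=india, R=golf=BASE -> take LEFT -> india
i=2: BASE=echo L=delta R=foxtrot all differ -> CONFLICT
i=3: L=alpha, R=echo=BASE -> take LEFT -> alpha
i=4: BASE=india L=delta R=echo all differ -> CONFLICT
i=5: L=echo R=echo -> agree -> echo
Conflict count: 3

Answer: 3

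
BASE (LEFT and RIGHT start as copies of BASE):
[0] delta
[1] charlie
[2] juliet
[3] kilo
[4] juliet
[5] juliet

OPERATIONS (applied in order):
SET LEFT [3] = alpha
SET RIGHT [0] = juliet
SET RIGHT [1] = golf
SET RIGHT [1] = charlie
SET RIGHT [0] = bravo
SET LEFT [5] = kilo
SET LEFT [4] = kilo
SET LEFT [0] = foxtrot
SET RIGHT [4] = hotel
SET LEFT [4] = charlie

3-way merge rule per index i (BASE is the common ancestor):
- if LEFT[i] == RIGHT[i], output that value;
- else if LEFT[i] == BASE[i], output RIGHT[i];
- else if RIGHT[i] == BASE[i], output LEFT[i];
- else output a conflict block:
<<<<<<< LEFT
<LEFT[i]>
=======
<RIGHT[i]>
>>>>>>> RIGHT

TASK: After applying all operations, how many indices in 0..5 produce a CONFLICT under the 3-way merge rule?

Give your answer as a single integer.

Final LEFT:  [foxtrot, charlie, juliet, alpha, charlie, kilo]
Final RIGHT: [bravo, charlie, juliet, kilo, hotel, juliet]
i=0: BASE=delta L=foxtrot R=bravo all differ -> CONFLICT
i=1: L=charlie R=charlie -> agree -> charlie
i=2: L=juliet R=juliet -> agree -> juliet
i=3: L=alpha, R=kilo=BASE -> take LEFT -> alpha
i=4: BASE=juliet L=charlie R=hotel all differ -> CONFLICT
i=5: L=kilo, R=juliet=BASE -> take LEFT -> kilo
Conflict count: 2

Answer: 2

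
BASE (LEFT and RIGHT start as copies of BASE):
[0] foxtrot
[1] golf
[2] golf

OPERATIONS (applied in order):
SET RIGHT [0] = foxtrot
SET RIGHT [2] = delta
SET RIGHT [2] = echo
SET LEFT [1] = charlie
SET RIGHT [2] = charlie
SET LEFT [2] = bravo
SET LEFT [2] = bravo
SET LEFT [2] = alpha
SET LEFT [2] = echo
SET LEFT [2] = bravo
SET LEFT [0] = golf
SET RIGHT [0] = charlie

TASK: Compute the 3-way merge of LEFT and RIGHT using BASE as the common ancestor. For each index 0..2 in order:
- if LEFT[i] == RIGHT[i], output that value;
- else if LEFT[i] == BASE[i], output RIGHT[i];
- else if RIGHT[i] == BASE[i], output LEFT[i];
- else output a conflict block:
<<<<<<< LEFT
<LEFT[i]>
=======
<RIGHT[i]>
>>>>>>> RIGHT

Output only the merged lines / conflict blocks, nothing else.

Final LEFT:  [golf, charlie, bravo]
Final RIGHT: [charlie, golf, charlie]
i=0: BASE=foxtrot L=golf R=charlie all differ -> CONFLICT
i=1: L=charlie, R=golf=BASE -> take LEFT -> charlie
i=2: BASE=golf L=bravo R=charlie all differ -> CONFLICT

Answer: <<<<<<< LEFT
golf
=======
charlie
>>>>>>> RIGHT
charlie
<<<<<<< LEFT
bravo
=======
charlie
>>>>>>> RIGHT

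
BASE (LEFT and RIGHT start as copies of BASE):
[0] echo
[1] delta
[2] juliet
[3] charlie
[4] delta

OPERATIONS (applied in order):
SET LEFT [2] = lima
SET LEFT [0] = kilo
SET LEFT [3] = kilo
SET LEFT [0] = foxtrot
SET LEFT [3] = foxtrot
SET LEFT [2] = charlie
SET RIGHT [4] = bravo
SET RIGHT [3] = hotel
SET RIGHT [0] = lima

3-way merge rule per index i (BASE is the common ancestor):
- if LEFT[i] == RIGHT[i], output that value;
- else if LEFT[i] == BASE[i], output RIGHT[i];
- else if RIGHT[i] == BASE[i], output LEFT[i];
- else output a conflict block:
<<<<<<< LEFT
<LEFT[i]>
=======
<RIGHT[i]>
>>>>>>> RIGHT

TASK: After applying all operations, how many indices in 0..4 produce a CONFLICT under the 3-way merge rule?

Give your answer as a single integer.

Final LEFT:  [foxtrot, delta, charlie, foxtrot, delta]
Final RIGHT: [lima, delta, juliet, hotel, bravo]
i=0: BASE=echo L=foxtrot R=lima all differ -> CONFLICT
i=1: L=delta R=delta -> agree -> delta
i=2: L=charlie, R=juliet=BASE -> take LEFT -> charlie
i=3: BASE=charlie L=foxtrot R=hotel all differ -> CONFLICT
i=4: L=delta=BASE, R=bravo -> take RIGHT -> bravo
Conflict count: 2

Answer: 2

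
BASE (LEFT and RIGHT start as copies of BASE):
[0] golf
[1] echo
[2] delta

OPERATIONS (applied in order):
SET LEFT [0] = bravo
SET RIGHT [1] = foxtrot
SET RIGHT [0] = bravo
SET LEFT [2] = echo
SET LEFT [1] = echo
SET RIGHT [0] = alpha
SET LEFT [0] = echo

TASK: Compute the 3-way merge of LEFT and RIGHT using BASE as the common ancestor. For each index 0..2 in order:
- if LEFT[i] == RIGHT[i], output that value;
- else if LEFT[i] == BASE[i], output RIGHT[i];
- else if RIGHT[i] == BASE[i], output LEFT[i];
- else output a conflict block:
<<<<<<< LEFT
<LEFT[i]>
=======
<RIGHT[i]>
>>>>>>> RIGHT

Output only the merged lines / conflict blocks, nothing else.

Answer: <<<<<<< LEFT
echo
=======
alpha
>>>>>>> RIGHT
foxtrot
echo

Derivation:
Final LEFT:  [echo, echo, echo]
Final RIGHT: [alpha, foxtrot, delta]
i=0: BASE=golf L=echo R=alpha all differ -> CONFLICT
i=1: L=echo=BASE, R=foxtrot -> take RIGHT -> foxtrot
i=2: L=echo, R=delta=BASE -> take LEFT -> echo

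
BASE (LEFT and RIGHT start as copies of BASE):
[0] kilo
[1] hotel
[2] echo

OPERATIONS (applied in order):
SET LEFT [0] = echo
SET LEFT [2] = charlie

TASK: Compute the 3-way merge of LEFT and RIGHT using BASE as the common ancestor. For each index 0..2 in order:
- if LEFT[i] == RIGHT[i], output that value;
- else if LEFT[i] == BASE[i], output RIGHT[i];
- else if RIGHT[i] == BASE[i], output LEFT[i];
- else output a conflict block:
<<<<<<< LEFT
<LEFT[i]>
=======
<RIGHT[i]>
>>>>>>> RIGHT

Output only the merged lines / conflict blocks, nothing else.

Answer: echo
hotel
charlie

Derivation:
Final LEFT:  [echo, hotel, charlie]
Final RIGHT: [kilo, hotel, echo]
i=0: L=echo, R=kilo=BASE -> take LEFT -> echo
i=1: L=hotel R=hotel -> agree -> hotel
i=2: L=charlie, R=echo=BASE -> take LEFT -> charlie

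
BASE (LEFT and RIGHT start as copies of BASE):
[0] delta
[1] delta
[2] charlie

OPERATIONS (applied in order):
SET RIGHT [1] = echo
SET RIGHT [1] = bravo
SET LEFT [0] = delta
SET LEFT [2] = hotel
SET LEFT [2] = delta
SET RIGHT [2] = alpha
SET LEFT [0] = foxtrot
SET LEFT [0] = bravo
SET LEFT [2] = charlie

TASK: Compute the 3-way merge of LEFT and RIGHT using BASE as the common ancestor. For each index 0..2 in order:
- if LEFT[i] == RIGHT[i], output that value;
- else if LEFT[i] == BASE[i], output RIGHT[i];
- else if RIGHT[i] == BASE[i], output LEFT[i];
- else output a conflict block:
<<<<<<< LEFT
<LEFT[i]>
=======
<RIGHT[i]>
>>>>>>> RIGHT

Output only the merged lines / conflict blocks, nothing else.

Final LEFT:  [bravo, delta, charlie]
Final RIGHT: [delta, bravo, alpha]
i=0: L=bravo, R=delta=BASE -> take LEFT -> bravo
i=1: L=delta=BASE, R=bravo -> take RIGHT -> bravo
i=2: L=charlie=BASE, R=alpha -> take RIGHT -> alpha

Answer: bravo
bravo
alpha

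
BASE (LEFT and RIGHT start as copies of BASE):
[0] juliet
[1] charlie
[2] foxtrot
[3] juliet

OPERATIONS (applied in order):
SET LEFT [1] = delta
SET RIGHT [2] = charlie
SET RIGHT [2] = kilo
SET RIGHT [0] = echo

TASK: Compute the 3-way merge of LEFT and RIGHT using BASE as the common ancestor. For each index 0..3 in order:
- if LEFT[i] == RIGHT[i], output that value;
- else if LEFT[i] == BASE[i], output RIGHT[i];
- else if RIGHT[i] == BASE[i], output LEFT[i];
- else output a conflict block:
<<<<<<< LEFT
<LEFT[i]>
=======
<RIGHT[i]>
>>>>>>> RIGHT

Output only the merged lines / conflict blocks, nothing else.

Answer: echo
delta
kilo
juliet

Derivation:
Final LEFT:  [juliet, delta, foxtrot, juliet]
Final RIGHT: [echo, charlie, kilo, juliet]
i=0: L=juliet=BASE, R=echo -> take RIGHT -> echo
i=1: L=delta, R=charlie=BASE -> take LEFT -> delta
i=2: L=foxtrot=BASE, R=kilo -> take RIGHT -> kilo
i=3: L=juliet R=juliet -> agree -> juliet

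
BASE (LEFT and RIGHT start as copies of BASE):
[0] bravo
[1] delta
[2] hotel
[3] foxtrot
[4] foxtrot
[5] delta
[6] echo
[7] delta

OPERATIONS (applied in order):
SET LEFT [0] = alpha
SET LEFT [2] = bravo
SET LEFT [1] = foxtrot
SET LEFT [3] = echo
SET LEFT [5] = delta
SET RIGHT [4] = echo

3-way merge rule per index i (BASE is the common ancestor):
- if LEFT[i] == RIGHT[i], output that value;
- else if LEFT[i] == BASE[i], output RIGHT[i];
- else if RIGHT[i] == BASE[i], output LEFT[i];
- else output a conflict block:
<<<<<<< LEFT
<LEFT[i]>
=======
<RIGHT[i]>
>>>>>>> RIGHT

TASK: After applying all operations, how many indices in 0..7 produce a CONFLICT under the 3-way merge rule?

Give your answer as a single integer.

Answer: 0

Derivation:
Final LEFT:  [alpha, foxtrot, bravo, echo, foxtrot, delta, echo, delta]
Final RIGHT: [bravo, delta, hotel, foxtrot, echo, delta, echo, delta]
i=0: L=alpha, R=bravo=BASE -> take LEFT -> alpha
i=1: L=foxtrot, R=delta=BASE -> take LEFT -> foxtrot
i=2: L=bravo, R=hotel=BASE -> take LEFT -> bravo
i=3: L=echo, R=foxtrot=BASE -> take LEFT -> echo
i=4: L=foxtrot=BASE, R=echo -> take RIGHT -> echo
i=5: L=delta R=delta -> agree -> delta
i=6: L=echo R=echo -> agree -> echo
i=7: L=delta R=delta -> agree -> delta
Conflict count: 0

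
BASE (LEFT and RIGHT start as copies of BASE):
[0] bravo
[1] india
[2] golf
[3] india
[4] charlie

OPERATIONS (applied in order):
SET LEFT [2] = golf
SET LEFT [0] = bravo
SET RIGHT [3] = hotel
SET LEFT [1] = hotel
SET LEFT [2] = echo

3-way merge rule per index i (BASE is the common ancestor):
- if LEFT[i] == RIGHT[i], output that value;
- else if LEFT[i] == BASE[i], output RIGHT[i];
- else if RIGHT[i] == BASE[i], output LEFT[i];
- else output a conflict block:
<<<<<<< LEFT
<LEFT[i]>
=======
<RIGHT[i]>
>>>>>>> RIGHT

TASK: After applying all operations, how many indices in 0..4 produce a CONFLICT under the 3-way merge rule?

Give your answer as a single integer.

Final LEFT:  [bravo, hotel, echo, india, charlie]
Final RIGHT: [bravo, india, golf, hotel, charlie]
i=0: L=bravo R=bravo -> agree -> bravo
i=1: L=hotel, R=india=BASE -> take LEFT -> hotel
i=2: L=echo, R=golf=BASE -> take LEFT -> echo
i=3: L=india=BASE, R=hotel -> take RIGHT -> hotel
i=4: L=charlie R=charlie -> agree -> charlie
Conflict count: 0

Answer: 0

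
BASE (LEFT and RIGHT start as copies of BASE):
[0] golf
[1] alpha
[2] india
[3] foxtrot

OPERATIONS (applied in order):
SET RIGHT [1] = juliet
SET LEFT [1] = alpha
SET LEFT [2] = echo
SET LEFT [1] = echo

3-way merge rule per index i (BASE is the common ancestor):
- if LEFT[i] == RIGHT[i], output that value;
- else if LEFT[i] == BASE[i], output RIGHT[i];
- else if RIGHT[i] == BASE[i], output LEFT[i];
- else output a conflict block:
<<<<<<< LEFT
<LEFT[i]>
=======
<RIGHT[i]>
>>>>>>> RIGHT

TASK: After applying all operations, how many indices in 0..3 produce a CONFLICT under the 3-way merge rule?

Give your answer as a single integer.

Final LEFT:  [golf, echo, echo, foxtrot]
Final RIGHT: [golf, juliet, india, foxtrot]
i=0: L=golf R=golf -> agree -> golf
i=1: BASE=alpha L=echo R=juliet all differ -> CONFLICT
i=2: L=echo, R=india=BASE -> take LEFT -> echo
i=3: L=foxtrot R=foxtrot -> agree -> foxtrot
Conflict count: 1

Answer: 1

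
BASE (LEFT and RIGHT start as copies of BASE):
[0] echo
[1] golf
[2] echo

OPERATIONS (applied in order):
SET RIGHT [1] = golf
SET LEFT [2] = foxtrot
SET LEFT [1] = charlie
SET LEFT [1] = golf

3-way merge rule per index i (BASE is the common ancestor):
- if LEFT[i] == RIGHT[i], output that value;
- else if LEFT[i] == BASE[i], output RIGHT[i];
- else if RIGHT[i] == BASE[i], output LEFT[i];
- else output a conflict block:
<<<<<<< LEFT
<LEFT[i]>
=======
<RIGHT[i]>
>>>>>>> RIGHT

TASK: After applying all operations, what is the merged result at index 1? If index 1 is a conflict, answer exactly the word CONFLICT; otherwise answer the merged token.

Answer: golf

Derivation:
Final LEFT:  [echo, golf, foxtrot]
Final RIGHT: [echo, golf, echo]
i=0: L=echo R=echo -> agree -> echo
i=1: L=golf R=golf -> agree -> golf
i=2: L=foxtrot, R=echo=BASE -> take LEFT -> foxtrot
Index 1 -> golf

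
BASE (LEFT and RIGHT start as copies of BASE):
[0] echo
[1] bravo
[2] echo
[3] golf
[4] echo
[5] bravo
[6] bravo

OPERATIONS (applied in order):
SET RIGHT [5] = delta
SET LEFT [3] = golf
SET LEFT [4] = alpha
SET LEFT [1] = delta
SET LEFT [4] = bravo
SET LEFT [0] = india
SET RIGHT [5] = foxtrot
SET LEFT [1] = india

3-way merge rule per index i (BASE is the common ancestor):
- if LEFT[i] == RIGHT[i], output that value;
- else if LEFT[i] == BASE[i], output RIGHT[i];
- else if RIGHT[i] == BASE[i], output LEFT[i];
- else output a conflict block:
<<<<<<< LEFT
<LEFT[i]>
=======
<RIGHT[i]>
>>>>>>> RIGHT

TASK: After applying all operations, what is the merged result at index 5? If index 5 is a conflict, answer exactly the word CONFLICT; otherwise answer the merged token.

Answer: foxtrot

Derivation:
Final LEFT:  [india, india, echo, golf, bravo, bravo, bravo]
Final RIGHT: [echo, bravo, echo, golf, echo, foxtrot, bravo]
i=0: L=india, R=echo=BASE -> take LEFT -> india
i=1: L=india, R=bravo=BASE -> take LEFT -> india
i=2: L=echo R=echo -> agree -> echo
i=3: L=golf R=golf -> agree -> golf
i=4: L=bravo, R=echo=BASE -> take LEFT -> bravo
i=5: L=bravo=BASE, R=foxtrot -> take RIGHT -> foxtrot
i=6: L=bravo R=bravo -> agree -> bravo
Index 5 -> foxtrot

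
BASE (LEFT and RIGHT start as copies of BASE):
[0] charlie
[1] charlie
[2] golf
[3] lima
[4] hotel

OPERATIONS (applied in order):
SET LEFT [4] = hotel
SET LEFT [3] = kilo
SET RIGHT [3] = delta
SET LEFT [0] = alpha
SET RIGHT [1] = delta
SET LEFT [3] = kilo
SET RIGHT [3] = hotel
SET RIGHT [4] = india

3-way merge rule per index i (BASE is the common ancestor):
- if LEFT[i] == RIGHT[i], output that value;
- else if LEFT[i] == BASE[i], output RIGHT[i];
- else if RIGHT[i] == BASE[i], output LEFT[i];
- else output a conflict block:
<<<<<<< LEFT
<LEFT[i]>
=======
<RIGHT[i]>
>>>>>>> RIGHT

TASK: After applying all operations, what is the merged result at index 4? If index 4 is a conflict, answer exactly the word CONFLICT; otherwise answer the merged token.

Final LEFT:  [alpha, charlie, golf, kilo, hotel]
Final RIGHT: [charlie, delta, golf, hotel, india]
i=0: L=alpha, R=charlie=BASE -> take LEFT -> alpha
i=1: L=charlie=BASE, R=delta -> take RIGHT -> delta
i=2: L=golf R=golf -> agree -> golf
i=3: BASE=lima L=kilo R=hotel all differ -> CONFLICT
i=4: L=hotel=BASE, R=india -> take RIGHT -> india
Index 4 -> india

Answer: india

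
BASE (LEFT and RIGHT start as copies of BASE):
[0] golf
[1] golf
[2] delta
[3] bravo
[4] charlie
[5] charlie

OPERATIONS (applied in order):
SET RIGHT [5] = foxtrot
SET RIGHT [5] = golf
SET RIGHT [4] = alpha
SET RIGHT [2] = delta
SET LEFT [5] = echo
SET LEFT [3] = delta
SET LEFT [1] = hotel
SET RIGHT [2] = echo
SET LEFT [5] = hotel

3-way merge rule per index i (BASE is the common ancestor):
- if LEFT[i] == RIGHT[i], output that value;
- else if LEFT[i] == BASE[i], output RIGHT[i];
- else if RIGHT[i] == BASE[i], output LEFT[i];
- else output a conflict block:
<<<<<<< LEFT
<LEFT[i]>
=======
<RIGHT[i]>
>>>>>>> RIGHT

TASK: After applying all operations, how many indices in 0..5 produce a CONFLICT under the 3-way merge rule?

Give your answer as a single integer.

Final LEFT:  [golf, hotel, delta, delta, charlie, hotel]
Final RIGHT: [golf, golf, echo, bravo, alpha, golf]
i=0: L=golf R=golf -> agree -> golf
i=1: L=hotel, R=golf=BASE -> take LEFT -> hotel
i=2: L=delta=BASE, R=echo -> take RIGHT -> echo
i=3: L=delta, R=bravo=BASE -> take LEFT -> delta
i=4: L=charlie=BASE, R=alpha -> take RIGHT -> alpha
i=5: BASE=charlie L=hotel R=golf all differ -> CONFLICT
Conflict count: 1

Answer: 1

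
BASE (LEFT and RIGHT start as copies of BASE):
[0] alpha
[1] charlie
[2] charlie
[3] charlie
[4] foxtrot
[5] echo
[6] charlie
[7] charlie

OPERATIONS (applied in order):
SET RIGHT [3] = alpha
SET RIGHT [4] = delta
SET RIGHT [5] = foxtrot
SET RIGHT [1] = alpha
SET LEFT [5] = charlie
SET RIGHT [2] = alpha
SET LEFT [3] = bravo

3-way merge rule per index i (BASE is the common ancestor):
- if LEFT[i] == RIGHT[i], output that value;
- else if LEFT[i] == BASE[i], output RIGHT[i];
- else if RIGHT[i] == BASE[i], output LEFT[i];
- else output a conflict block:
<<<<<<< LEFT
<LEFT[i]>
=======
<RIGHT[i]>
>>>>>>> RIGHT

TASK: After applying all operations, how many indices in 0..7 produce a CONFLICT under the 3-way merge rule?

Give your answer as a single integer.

Answer: 2

Derivation:
Final LEFT:  [alpha, charlie, charlie, bravo, foxtrot, charlie, charlie, charlie]
Final RIGHT: [alpha, alpha, alpha, alpha, delta, foxtrot, charlie, charlie]
i=0: L=alpha R=alpha -> agree -> alpha
i=1: L=charlie=BASE, R=alpha -> take RIGHT -> alpha
i=2: L=charlie=BASE, R=alpha -> take RIGHT -> alpha
i=3: BASE=charlie L=bravo R=alpha all differ -> CONFLICT
i=4: L=foxtrot=BASE, R=delta -> take RIGHT -> delta
i=5: BASE=echo L=charlie R=foxtrot all differ -> CONFLICT
i=6: L=charlie R=charlie -> agree -> charlie
i=7: L=charlie R=charlie -> agree -> charlie
Conflict count: 2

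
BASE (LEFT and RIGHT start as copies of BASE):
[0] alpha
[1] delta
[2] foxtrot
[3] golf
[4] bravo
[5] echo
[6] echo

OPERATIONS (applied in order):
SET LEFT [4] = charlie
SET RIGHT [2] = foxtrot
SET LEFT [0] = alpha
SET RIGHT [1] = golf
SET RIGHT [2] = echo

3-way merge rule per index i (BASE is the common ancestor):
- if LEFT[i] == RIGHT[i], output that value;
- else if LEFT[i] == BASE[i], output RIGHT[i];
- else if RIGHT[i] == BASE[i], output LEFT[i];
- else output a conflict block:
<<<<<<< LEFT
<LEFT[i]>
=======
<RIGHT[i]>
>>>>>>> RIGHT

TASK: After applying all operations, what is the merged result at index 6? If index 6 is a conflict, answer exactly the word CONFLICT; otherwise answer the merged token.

Final LEFT:  [alpha, delta, foxtrot, golf, charlie, echo, echo]
Final RIGHT: [alpha, golf, echo, golf, bravo, echo, echo]
i=0: L=alpha R=alpha -> agree -> alpha
i=1: L=delta=BASE, R=golf -> take RIGHT -> golf
i=2: L=foxtrot=BASE, R=echo -> take RIGHT -> echo
i=3: L=golf R=golf -> agree -> golf
i=4: L=charlie, R=bravo=BASE -> take LEFT -> charlie
i=5: L=echo R=echo -> agree -> echo
i=6: L=echo R=echo -> agree -> echo
Index 6 -> echo

Answer: echo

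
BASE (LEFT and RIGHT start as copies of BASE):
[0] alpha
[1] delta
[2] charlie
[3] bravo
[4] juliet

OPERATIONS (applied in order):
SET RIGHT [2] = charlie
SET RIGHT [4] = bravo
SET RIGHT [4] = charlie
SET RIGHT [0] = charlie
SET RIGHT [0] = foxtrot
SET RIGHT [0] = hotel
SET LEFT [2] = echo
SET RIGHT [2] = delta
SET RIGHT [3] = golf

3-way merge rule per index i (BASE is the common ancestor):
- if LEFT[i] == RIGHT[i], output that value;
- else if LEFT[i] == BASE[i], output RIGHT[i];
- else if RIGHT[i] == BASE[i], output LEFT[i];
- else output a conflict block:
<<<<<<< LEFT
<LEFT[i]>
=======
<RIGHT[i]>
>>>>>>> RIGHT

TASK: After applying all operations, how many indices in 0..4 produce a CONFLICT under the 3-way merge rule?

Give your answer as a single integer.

Answer: 1

Derivation:
Final LEFT:  [alpha, delta, echo, bravo, juliet]
Final RIGHT: [hotel, delta, delta, golf, charlie]
i=0: L=alpha=BASE, R=hotel -> take RIGHT -> hotel
i=1: L=delta R=delta -> agree -> delta
i=2: BASE=charlie L=echo R=delta all differ -> CONFLICT
i=3: L=bravo=BASE, R=golf -> take RIGHT -> golf
i=4: L=juliet=BASE, R=charlie -> take RIGHT -> charlie
Conflict count: 1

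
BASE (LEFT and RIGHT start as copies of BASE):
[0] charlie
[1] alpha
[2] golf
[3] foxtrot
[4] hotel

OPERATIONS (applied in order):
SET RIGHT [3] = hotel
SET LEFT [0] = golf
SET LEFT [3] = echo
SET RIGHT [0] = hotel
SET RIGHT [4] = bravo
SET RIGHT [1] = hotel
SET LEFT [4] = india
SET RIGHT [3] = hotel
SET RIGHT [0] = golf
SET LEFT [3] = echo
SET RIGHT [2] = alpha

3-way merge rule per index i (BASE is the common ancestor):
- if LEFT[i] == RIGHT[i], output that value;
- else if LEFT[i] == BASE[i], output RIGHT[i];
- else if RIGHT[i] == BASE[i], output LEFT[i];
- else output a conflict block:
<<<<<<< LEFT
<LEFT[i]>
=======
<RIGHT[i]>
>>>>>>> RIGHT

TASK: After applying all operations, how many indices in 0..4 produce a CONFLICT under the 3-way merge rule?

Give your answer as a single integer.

Final LEFT:  [golf, alpha, golf, echo, india]
Final RIGHT: [golf, hotel, alpha, hotel, bravo]
i=0: L=golf R=golf -> agree -> golf
i=1: L=alpha=BASE, R=hotel -> take RIGHT -> hotel
i=2: L=golf=BASE, R=alpha -> take RIGHT -> alpha
i=3: BASE=foxtrot L=echo R=hotel all differ -> CONFLICT
i=4: BASE=hotel L=india R=bravo all differ -> CONFLICT
Conflict count: 2

Answer: 2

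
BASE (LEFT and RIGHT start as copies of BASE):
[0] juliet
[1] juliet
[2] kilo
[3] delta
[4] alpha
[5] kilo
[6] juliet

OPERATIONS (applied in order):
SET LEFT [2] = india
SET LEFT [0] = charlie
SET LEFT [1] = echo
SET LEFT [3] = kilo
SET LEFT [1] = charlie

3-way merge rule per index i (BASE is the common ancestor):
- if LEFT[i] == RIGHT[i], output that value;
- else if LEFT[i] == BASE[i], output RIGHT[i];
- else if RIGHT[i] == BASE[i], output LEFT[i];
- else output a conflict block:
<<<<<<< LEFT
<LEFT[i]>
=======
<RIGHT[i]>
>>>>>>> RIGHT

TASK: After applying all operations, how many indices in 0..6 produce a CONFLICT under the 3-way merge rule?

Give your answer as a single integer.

Answer: 0

Derivation:
Final LEFT:  [charlie, charlie, india, kilo, alpha, kilo, juliet]
Final RIGHT: [juliet, juliet, kilo, delta, alpha, kilo, juliet]
i=0: L=charlie, R=juliet=BASE -> take LEFT -> charlie
i=1: L=charlie, R=juliet=BASE -> take LEFT -> charlie
i=2: L=india, R=kilo=BASE -> take LEFT -> india
i=3: L=kilo, R=delta=BASE -> take LEFT -> kilo
i=4: L=alpha R=alpha -> agree -> alpha
i=5: L=kilo R=kilo -> agree -> kilo
i=6: L=juliet R=juliet -> agree -> juliet
Conflict count: 0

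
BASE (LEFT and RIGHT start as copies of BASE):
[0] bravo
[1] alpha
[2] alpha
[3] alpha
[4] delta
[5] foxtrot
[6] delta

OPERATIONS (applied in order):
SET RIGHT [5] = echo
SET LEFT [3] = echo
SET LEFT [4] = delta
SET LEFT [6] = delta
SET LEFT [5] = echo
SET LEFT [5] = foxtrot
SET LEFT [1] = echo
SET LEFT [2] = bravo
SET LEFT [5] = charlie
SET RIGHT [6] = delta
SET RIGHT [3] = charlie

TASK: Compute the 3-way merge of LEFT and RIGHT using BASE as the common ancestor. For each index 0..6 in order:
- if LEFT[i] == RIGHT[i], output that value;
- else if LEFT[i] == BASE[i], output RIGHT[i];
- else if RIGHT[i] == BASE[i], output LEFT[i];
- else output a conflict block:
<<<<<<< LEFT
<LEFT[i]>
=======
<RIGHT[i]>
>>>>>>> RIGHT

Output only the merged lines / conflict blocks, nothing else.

Final LEFT:  [bravo, echo, bravo, echo, delta, charlie, delta]
Final RIGHT: [bravo, alpha, alpha, charlie, delta, echo, delta]
i=0: L=bravo R=bravo -> agree -> bravo
i=1: L=echo, R=alpha=BASE -> take LEFT -> echo
i=2: L=bravo, R=alpha=BASE -> take LEFT -> bravo
i=3: BASE=alpha L=echo R=charlie all differ -> CONFLICT
i=4: L=delta R=delta -> agree -> delta
i=5: BASE=foxtrot L=charlie R=echo all differ -> CONFLICT
i=6: L=delta R=delta -> agree -> delta

Answer: bravo
echo
bravo
<<<<<<< LEFT
echo
=======
charlie
>>>>>>> RIGHT
delta
<<<<<<< LEFT
charlie
=======
echo
>>>>>>> RIGHT
delta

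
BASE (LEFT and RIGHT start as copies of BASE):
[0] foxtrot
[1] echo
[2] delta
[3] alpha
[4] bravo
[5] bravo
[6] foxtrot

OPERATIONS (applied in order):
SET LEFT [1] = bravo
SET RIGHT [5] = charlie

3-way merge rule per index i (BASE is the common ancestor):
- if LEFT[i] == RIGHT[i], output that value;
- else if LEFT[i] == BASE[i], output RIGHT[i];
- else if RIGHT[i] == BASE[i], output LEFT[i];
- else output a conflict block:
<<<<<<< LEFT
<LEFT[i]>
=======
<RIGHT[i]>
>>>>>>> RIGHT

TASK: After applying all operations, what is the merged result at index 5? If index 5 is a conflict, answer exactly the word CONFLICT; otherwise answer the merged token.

Answer: charlie

Derivation:
Final LEFT:  [foxtrot, bravo, delta, alpha, bravo, bravo, foxtrot]
Final RIGHT: [foxtrot, echo, delta, alpha, bravo, charlie, foxtrot]
i=0: L=foxtrot R=foxtrot -> agree -> foxtrot
i=1: L=bravo, R=echo=BASE -> take LEFT -> bravo
i=2: L=delta R=delta -> agree -> delta
i=3: L=alpha R=alpha -> agree -> alpha
i=4: L=bravo R=bravo -> agree -> bravo
i=5: L=bravo=BASE, R=charlie -> take RIGHT -> charlie
i=6: L=foxtrot R=foxtrot -> agree -> foxtrot
Index 5 -> charlie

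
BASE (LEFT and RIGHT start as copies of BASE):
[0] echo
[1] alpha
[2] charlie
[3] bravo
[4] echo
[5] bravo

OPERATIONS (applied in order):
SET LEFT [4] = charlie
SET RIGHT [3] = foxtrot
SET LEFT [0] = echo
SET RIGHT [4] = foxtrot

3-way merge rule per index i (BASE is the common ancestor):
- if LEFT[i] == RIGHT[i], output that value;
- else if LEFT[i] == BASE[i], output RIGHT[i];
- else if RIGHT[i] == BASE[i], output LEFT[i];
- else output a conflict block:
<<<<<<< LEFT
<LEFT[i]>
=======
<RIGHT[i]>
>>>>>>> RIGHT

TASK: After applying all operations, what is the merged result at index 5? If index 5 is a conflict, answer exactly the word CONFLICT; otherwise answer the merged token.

Final LEFT:  [echo, alpha, charlie, bravo, charlie, bravo]
Final RIGHT: [echo, alpha, charlie, foxtrot, foxtrot, bravo]
i=0: L=echo R=echo -> agree -> echo
i=1: L=alpha R=alpha -> agree -> alpha
i=2: L=charlie R=charlie -> agree -> charlie
i=3: L=bravo=BASE, R=foxtrot -> take RIGHT -> foxtrot
i=4: BASE=echo L=charlie R=foxtrot all differ -> CONFLICT
i=5: L=bravo R=bravo -> agree -> bravo
Index 5 -> bravo

Answer: bravo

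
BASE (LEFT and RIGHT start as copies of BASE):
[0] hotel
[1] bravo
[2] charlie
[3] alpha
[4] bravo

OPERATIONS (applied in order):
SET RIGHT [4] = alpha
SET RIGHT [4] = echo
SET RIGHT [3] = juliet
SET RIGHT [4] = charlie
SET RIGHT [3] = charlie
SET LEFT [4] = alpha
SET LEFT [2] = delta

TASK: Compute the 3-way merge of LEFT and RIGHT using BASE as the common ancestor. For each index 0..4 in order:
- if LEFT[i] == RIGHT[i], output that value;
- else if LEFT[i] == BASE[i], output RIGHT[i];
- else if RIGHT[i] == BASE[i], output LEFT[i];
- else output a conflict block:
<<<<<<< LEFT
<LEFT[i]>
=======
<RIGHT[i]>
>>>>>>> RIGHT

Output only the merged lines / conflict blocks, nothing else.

Answer: hotel
bravo
delta
charlie
<<<<<<< LEFT
alpha
=======
charlie
>>>>>>> RIGHT

Derivation:
Final LEFT:  [hotel, bravo, delta, alpha, alpha]
Final RIGHT: [hotel, bravo, charlie, charlie, charlie]
i=0: L=hotel R=hotel -> agree -> hotel
i=1: L=bravo R=bravo -> agree -> bravo
i=2: L=delta, R=charlie=BASE -> take LEFT -> delta
i=3: L=alpha=BASE, R=charlie -> take RIGHT -> charlie
i=4: BASE=bravo L=alpha R=charlie all differ -> CONFLICT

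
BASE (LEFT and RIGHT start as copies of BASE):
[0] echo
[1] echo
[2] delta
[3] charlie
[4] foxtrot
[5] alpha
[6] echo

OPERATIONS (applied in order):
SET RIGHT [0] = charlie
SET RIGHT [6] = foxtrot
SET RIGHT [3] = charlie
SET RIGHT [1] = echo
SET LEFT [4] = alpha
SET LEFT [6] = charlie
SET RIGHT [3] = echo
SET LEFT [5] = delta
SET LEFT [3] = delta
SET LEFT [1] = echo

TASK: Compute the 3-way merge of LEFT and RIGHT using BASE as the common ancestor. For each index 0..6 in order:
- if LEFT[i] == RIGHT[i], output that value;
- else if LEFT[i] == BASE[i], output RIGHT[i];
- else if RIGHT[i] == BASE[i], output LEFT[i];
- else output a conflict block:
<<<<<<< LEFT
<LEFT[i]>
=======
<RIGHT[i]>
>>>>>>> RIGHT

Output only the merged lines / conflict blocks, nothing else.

Answer: charlie
echo
delta
<<<<<<< LEFT
delta
=======
echo
>>>>>>> RIGHT
alpha
delta
<<<<<<< LEFT
charlie
=======
foxtrot
>>>>>>> RIGHT

Derivation:
Final LEFT:  [echo, echo, delta, delta, alpha, delta, charlie]
Final RIGHT: [charlie, echo, delta, echo, foxtrot, alpha, foxtrot]
i=0: L=echo=BASE, R=charlie -> take RIGHT -> charlie
i=1: L=echo R=echo -> agree -> echo
i=2: L=delta R=delta -> agree -> delta
i=3: BASE=charlie L=delta R=echo all differ -> CONFLICT
i=4: L=alpha, R=foxtrot=BASE -> take LEFT -> alpha
i=5: L=delta, R=alpha=BASE -> take LEFT -> delta
i=6: BASE=echo L=charlie R=foxtrot all differ -> CONFLICT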